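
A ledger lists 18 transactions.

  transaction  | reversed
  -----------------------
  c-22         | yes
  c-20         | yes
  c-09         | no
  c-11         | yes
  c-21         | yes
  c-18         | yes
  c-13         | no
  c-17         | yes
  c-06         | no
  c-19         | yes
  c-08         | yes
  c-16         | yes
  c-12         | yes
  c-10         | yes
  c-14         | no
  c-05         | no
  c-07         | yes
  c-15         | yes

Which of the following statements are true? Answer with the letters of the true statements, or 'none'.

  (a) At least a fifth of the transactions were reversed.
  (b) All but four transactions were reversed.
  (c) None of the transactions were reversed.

|A| = 18, |A ∩ B| = 13, |A ∖ B| = 5.
(a) |A ∩ B| / |A| ≥ 1/5: holds.
(b) |A ∖ B| = 4: fails.
(c) A ∩ B = ∅ (|A ∩ B| = 0): fails.

(a)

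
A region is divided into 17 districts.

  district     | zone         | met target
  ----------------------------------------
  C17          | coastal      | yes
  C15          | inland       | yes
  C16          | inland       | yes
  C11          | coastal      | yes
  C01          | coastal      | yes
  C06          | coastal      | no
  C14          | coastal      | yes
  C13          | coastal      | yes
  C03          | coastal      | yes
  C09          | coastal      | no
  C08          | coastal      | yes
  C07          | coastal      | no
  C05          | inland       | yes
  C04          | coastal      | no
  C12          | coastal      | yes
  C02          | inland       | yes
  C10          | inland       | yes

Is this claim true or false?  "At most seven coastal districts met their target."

False

Truth condition: |A ∩ B| ≤ 7.
A (the restrictor) = {C17, C11, C01, C06, C14, C13, C03, C09, C08, C07, C04, C12}, |A| = 12.
A ∩ B = {C17, C11, C01, C14, C13, C03, C08, C12}, so |A ∩ B| = 8.
|A ∩ B| = 8, so the statement is false.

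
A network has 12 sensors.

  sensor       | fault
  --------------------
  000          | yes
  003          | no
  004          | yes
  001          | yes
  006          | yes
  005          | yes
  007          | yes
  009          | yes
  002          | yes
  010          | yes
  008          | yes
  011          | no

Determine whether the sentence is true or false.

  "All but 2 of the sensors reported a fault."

Truth condition: |A ∖ B| = 2.
A (the restrictor) = {000, 003, 004, 001, 006, 005, 007, 009, 002, 010, 008, 011}, |A| = 12.
A ∖ B = {003, 011}, so |A ∖ B| = 2.
|A ∖ B| = 2, so the statement is true.

True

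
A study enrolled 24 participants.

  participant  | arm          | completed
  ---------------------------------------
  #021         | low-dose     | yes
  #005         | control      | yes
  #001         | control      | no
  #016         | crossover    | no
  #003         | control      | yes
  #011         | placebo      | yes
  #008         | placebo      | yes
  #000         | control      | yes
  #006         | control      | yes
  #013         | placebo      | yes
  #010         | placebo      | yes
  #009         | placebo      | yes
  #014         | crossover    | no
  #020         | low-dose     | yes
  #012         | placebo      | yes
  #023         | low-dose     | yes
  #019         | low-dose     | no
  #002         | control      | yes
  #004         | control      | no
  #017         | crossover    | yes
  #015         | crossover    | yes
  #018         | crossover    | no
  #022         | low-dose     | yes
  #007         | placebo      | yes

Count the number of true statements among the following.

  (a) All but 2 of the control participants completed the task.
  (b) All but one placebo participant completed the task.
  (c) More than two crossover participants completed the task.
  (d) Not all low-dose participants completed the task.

2

(a) control: |A| = 7, |A ∩ B| = 5; needs |A ∖ B| = 2 — true.
(b) placebo: |A| = 7, |A ∩ B| = 7; needs |A ∖ B| = 1 — false.
(c) crossover: |A| = 5, |A ∩ B| = 2; needs |A ∩ B| > 2 — false.
(d) low-dose: |A| = 5, |A ∩ B| = 4; needs A ⊄ B (|A ∖ B| ≥ 1) — true.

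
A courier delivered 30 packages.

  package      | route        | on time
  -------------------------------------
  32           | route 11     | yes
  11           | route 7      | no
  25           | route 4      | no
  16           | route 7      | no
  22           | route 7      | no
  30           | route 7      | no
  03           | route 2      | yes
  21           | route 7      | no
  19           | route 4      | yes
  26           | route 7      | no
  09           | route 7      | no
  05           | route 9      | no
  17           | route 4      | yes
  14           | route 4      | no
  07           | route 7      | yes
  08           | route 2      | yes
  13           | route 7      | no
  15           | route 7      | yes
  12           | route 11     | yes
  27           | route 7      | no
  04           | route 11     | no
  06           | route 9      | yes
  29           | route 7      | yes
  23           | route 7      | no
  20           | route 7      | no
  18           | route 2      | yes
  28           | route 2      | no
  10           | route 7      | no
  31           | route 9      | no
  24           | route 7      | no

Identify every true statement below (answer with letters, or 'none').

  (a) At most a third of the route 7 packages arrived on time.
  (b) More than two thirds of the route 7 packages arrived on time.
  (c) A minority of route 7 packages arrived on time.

|A| = 16, |A ∩ B| = 3, |A ∖ B| = 13.
(a) |A ∩ B| / |A| ≤ 1/3: holds.
(b) |A ∩ B| / |A| > 2/3: fails.
(c) |A ∩ B| < |A ∖ B|: holds.

(a), (c)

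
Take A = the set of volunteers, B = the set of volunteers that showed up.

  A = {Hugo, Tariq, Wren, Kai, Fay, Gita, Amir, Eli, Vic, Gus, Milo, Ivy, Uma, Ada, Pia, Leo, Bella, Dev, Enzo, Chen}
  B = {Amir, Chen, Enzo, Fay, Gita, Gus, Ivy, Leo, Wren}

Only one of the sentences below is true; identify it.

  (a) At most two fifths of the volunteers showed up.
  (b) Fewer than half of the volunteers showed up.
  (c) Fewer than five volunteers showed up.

|A| = 20, |A ∩ B| = 9, |A ∖ B| = 11.
(a) requires |A ∩ B| / |A| ≤ 2/5: false.
(b) requires |A ∩ B| < |A ∖ B|: true.
(c) requires |A ∩ B| < 5: false.

(b)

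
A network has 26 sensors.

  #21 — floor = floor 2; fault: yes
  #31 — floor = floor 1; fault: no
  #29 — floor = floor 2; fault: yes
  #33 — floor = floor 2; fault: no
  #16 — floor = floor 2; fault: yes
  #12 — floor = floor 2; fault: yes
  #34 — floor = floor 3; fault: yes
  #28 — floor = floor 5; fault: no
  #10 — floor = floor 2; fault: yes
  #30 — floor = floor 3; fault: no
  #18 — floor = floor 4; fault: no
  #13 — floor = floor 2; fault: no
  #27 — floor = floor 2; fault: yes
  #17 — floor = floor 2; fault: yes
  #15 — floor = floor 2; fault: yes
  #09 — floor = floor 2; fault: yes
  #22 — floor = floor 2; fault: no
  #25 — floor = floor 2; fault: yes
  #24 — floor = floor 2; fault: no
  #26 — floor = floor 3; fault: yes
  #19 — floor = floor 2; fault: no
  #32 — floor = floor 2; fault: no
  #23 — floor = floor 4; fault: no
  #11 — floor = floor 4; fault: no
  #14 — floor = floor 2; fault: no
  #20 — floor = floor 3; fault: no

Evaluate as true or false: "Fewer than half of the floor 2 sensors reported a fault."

False

Truth condition: |A ∩ B| < |A ∖ B|.
|A| = 17, |A ∩ B| = 10, |A ∖ B| = 7.
10 > 7, so the statement is false.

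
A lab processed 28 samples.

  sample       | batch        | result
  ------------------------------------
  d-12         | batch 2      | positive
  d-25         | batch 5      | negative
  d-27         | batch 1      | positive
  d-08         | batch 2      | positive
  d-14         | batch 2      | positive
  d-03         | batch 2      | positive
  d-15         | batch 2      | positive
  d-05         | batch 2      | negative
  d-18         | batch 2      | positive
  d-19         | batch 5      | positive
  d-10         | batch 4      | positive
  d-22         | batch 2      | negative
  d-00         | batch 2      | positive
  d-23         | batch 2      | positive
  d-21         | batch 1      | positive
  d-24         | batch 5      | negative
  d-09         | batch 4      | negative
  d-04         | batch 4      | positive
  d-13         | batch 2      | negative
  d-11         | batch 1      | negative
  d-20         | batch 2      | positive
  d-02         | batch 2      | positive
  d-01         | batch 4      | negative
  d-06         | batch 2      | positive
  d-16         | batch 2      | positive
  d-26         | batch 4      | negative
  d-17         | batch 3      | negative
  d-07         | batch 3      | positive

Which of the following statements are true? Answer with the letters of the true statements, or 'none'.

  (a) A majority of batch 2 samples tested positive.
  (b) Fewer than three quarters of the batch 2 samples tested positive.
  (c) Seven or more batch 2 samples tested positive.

|A| = 15, |A ∩ B| = 12, |A ∖ B| = 3.
(a) |A ∩ B| > |A ∖ B|: holds.
(b) |A ∩ B| / |A| < 3/4: fails.
(c) |A ∩ B| ≥ 7: holds.

(a), (c)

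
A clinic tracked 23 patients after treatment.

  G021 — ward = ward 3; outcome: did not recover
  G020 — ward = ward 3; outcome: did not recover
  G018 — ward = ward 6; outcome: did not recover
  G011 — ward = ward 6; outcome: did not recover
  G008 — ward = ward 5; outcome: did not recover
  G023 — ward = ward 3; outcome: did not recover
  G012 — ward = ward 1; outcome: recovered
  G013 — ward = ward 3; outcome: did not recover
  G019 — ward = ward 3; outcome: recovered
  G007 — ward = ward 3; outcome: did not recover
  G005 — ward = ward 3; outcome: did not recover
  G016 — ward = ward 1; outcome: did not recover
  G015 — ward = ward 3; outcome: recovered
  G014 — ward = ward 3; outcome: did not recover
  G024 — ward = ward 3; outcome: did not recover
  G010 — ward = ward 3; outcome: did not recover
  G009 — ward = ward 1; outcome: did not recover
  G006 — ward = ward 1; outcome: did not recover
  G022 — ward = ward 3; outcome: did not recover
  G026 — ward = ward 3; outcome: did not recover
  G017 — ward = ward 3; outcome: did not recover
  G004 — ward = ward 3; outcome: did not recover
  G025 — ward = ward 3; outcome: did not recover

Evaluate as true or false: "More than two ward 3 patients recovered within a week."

False

Truth condition: |A ∩ B| > 2.
|A| = 16, |A ∩ B| = 2, |A ∖ B| = 14.
|A ∩ B| = 2, so the statement is false.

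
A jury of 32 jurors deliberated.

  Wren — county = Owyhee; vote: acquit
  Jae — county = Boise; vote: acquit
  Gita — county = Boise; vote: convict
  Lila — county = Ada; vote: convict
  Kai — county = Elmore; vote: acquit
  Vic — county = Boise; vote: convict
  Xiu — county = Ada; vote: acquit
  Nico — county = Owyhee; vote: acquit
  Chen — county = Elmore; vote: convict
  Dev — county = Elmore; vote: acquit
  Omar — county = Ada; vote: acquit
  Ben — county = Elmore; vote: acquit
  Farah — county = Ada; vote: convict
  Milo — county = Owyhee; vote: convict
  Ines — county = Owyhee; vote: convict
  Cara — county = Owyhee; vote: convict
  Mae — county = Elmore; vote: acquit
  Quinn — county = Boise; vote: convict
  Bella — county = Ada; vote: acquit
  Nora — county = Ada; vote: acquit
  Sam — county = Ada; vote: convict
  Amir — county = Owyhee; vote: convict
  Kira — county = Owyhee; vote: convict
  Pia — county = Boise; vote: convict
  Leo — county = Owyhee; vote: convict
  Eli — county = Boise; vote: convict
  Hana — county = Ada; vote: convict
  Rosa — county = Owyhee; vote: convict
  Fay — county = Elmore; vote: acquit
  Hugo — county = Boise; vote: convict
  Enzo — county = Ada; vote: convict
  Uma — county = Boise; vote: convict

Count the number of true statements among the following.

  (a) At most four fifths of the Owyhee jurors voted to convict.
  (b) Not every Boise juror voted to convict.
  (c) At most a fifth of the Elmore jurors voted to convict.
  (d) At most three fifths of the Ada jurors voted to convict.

(a) Owyhee: |A| = 9, |A ∩ B| = 7; needs |A ∩ B| / |A| ≤ 4/5 — true.
(b) Boise: |A| = 8, |A ∩ B| = 7; needs A ⊄ B (|A ∖ B| ≥ 1) — true.
(c) Elmore: |A| = 6, |A ∩ B| = 1; needs |A ∩ B| / |A| ≤ 1/5 — true.
(d) Ada: |A| = 9, |A ∩ B| = 5; needs |A ∩ B| / |A| ≤ 3/5 — true.

4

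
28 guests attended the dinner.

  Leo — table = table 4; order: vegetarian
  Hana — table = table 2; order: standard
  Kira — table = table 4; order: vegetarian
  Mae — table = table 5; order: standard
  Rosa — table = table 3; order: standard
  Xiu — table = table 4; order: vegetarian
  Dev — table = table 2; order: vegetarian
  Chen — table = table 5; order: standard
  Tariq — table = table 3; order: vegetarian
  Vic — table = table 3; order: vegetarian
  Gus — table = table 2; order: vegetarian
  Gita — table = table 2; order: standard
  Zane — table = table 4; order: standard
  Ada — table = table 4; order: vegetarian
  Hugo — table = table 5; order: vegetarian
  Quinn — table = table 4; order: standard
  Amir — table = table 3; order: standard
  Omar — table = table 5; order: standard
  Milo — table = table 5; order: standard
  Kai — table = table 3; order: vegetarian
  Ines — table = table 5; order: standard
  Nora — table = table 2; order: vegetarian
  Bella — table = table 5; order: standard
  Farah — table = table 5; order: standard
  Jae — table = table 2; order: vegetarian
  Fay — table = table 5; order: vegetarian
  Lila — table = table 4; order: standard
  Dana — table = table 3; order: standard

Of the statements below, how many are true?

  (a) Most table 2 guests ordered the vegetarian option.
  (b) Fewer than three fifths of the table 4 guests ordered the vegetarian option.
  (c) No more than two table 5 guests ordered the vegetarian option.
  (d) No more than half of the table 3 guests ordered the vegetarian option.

4

(a) table 2: |A| = 6, |A ∩ B| = 4; needs |A ∩ B| > |A ∖ B| — true.
(b) table 4: |A| = 7, |A ∩ B| = 4; needs |A ∩ B| / |A| < 3/5 — true.
(c) table 5: |A| = 9, |A ∩ B| = 2; needs |A ∩ B| ≤ 2 — true.
(d) table 3: |A| = 6, |A ∩ B| = 3; needs |A ∩ B| ≤ |A ∖ B| — true.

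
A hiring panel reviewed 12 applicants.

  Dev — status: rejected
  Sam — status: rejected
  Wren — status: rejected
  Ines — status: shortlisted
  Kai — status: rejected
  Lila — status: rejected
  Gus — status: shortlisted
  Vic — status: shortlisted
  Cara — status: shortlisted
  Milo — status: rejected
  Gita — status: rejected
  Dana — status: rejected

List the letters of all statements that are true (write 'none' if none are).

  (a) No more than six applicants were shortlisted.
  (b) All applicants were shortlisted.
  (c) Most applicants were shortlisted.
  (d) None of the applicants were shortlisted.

(a)

|A| = 12, |A ∩ B| = 4, |A ∖ B| = 8.
(a) |A ∩ B| ≤ 6: holds.
(b) A ⊆ B, i.e. every element of A is in B (|A ∖ B| = 0): fails.
(c) |A ∩ B| > |A ∖ B|: fails.
(d) A ∩ B = ∅ (|A ∩ B| = 0): fails.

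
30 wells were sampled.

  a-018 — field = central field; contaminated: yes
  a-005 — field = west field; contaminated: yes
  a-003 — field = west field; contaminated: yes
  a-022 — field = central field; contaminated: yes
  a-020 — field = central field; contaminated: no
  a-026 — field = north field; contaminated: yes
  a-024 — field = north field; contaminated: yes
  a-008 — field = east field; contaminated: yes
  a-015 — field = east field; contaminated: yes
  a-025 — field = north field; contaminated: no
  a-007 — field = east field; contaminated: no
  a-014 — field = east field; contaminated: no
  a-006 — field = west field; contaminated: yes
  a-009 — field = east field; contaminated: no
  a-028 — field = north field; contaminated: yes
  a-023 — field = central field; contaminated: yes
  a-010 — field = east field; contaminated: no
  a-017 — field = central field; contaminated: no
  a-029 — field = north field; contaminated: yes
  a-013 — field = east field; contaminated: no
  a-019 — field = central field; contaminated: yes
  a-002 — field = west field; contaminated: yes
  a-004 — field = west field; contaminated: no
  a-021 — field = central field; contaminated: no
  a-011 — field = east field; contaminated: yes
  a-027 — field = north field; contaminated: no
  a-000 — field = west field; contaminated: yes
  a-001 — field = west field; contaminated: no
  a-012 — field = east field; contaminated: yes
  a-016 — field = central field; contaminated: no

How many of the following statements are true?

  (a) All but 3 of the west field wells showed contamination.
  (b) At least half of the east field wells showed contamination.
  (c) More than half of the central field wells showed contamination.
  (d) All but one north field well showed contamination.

(a) west field: |A| = 7, |A ∩ B| = 5; needs |A ∖ B| = 3 — false.
(b) east field: |A| = 9, |A ∩ B| = 4; needs |A ∩ B| ≥ |A ∖ B| — false.
(c) central field: |A| = 8, |A ∩ B| = 4; needs |A ∩ B| > |A ∖ B| — false.
(d) north field: |A| = 6, |A ∩ B| = 4; needs |A ∖ B| = 1 — false.

0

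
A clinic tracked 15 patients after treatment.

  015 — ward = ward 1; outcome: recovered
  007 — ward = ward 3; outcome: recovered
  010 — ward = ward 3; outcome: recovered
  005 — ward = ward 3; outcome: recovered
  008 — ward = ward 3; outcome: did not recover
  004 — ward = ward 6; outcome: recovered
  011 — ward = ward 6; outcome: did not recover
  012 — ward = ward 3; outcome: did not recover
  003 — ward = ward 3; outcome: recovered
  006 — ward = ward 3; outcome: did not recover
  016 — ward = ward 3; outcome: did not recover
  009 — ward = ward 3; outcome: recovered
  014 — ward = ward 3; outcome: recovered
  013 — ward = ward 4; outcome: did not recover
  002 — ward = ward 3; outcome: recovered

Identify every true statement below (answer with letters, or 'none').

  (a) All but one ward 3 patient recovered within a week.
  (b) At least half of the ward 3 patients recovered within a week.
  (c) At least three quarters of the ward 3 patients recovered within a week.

(b)

|A| = 11, |A ∩ B| = 7, |A ∖ B| = 4.
(a) |A ∖ B| = 1: fails.
(b) |A ∩ B| ≥ |A ∖ B|: holds.
(c) |A ∩ B| / |A| ≥ 3/4: fails.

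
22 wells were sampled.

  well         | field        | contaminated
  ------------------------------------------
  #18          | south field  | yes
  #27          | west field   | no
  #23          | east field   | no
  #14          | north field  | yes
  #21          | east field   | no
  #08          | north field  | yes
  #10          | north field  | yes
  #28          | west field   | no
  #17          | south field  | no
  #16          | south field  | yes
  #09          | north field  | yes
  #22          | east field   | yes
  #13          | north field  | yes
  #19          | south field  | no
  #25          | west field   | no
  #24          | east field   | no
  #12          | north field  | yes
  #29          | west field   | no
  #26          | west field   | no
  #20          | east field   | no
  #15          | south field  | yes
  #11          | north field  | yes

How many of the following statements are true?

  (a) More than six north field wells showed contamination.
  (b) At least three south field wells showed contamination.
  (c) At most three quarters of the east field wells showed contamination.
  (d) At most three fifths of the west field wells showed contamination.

4

(a) north field: |A| = 7, |A ∩ B| = 7; needs |A ∩ B| > 6 — true.
(b) south field: |A| = 5, |A ∩ B| = 3; needs |A ∩ B| ≥ 3 — true.
(c) east field: |A| = 5, |A ∩ B| = 1; needs |A ∩ B| / |A| ≤ 3/4 — true.
(d) west field: |A| = 5, |A ∩ B| = 0; needs |A ∩ B| / |A| ≤ 3/5 — true.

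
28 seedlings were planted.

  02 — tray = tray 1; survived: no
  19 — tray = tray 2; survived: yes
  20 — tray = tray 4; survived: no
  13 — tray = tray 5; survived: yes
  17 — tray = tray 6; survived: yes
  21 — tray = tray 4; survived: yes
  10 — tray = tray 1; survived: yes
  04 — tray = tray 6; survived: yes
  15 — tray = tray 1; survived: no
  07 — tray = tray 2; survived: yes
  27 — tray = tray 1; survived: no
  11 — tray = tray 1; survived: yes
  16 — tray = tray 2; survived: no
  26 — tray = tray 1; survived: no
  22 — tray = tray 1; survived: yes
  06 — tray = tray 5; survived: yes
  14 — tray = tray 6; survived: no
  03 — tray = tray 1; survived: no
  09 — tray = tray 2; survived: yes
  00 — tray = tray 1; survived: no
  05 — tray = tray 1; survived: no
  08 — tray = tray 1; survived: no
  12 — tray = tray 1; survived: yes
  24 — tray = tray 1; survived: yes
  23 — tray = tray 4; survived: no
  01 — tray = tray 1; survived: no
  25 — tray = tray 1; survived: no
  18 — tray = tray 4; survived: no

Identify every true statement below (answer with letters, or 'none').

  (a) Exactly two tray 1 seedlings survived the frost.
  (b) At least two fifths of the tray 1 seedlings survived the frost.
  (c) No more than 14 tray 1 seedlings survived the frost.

(c)

|A| = 15, |A ∩ B| = 5, |A ∖ B| = 10.
(a) |A ∩ B| = 2: fails.
(b) |A ∩ B| / |A| ≥ 2/5: fails.
(c) |A ∩ B| ≤ 14: holds.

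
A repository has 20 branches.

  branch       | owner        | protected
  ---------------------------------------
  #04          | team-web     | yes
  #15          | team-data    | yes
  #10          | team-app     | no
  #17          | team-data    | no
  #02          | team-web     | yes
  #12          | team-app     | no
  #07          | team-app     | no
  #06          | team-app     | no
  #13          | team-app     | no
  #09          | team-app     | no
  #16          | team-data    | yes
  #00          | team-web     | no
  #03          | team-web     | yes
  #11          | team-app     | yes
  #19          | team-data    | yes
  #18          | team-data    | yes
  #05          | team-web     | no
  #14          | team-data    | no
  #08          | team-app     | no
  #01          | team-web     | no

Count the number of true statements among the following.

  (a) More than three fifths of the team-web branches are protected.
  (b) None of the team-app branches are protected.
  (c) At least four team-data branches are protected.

1

(a) team-web: |A| = 6, |A ∩ B| = 3; needs |A ∩ B| / |A| > 3/5 — false.
(b) team-app: |A| = 8, |A ∩ B| = 1; needs A ∩ B = ∅ (|A ∩ B| = 0) — false.
(c) team-data: |A| = 6, |A ∩ B| = 4; needs |A ∩ B| ≥ 4 — true.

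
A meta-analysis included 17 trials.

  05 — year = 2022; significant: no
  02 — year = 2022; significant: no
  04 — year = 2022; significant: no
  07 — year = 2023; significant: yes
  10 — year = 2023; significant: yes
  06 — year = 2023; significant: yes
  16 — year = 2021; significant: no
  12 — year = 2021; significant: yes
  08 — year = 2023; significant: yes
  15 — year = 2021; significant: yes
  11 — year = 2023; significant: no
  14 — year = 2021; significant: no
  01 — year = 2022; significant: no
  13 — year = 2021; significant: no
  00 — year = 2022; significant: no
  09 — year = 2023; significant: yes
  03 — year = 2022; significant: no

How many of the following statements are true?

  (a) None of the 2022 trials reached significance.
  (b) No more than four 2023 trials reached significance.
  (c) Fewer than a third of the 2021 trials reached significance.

1

(a) 2022: |A| = 6, |A ∩ B| = 0; needs A ∩ B = ∅ (|A ∩ B| = 0) — true.
(b) 2023: |A| = 6, |A ∩ B| = 5; needs |A ∩ B| ≤ 4 — false.
(c) 2021: |A| = 5, |A ∩ B| = 2; needs |A ∩ B| / |A| < 1/3 — false.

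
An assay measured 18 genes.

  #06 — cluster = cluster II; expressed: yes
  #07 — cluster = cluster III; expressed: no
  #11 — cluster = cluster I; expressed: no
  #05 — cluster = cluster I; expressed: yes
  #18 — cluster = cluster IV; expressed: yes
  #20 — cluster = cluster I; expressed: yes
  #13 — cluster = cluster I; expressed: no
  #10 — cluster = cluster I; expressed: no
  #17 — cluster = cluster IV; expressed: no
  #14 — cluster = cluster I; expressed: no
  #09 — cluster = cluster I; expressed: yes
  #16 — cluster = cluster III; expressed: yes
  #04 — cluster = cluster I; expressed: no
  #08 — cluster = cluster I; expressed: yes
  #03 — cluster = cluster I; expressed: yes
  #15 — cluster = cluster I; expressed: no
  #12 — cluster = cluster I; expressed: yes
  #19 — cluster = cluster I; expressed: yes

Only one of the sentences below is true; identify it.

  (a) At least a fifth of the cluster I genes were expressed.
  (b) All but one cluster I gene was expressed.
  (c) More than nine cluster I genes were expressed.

(a)

|A| = 13, |A ∩ B| = 7, |A ∖ B| = 6.
(a) requires |A ∩ B| / |A| ≥ 1/5: true.
(b) requires |A ∖ B| = 1: false.
(c) requires |A ∩ B| > 9: false.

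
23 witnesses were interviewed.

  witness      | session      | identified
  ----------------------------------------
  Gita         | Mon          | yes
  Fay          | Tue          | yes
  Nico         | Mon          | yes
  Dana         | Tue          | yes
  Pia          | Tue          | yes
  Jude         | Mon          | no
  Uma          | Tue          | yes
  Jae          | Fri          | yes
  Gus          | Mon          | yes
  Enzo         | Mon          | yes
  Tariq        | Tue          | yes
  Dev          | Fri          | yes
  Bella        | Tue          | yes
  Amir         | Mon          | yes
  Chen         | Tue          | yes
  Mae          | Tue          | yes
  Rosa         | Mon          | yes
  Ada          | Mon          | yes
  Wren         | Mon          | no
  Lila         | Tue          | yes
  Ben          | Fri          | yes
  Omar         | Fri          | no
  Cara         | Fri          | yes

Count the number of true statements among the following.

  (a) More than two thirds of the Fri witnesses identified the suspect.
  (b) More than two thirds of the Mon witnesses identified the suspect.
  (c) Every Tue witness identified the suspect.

3

(a) Fri: |A| = 5, |A ∩ B| = 4; needs |A ∩ B| / |A| > 2/3 — true.
(b) Mon: |A| = 9, |A ∩ B| = 7; needs |A ∩ B| / |A| > 2/3 — true.
(c) Tue: |A| = 9, |A ∩ B| = 9; needs A ⊆ B, i.e. every element of A is in B (|A ∖ B| = 0) — true.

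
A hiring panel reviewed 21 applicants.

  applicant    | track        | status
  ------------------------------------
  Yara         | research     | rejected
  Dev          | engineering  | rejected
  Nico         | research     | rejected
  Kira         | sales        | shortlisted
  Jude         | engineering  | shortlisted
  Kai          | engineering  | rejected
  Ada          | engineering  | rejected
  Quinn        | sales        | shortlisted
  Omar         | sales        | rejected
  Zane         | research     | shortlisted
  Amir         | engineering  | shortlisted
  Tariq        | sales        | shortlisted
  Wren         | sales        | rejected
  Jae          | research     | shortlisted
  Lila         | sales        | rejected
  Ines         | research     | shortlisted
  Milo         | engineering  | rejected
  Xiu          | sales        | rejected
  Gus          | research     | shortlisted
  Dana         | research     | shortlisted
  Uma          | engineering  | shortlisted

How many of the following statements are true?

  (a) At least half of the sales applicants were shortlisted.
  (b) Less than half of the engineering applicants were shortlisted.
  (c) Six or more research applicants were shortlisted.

1

(a) sales: |A| = 7, |A ∩ B| = 3; needs |A ∩ B| ≥ |A ∖ B| — false.
(b) engineering: |A| = 7, |A ∩ B| = 3; needs |A ∩ B| < |A ∖ B| — true.
(c) research: |A| = 7, |A ∩ B| = 5; needs |A ∩ B| ≥ 6 — false.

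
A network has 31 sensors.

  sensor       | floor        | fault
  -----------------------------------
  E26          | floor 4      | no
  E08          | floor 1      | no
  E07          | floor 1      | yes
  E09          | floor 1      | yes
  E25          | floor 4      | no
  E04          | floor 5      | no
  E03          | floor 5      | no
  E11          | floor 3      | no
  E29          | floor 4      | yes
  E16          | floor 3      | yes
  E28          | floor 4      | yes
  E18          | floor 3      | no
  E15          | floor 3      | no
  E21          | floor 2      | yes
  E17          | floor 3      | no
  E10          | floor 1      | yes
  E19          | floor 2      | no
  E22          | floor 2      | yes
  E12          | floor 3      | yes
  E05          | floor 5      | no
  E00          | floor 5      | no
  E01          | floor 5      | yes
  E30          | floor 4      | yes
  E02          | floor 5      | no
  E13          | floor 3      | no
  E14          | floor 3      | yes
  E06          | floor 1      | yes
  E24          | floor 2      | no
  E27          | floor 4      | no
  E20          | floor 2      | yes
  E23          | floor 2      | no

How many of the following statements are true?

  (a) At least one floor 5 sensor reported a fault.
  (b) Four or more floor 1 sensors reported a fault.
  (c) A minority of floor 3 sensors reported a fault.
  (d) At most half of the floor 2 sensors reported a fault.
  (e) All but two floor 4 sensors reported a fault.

4

(a) floor 5: |A| = 6, |A ∩ B| = 1; needs A ∩ B ≠ ∅ (|A ∩ B| ≥ 1) — true.
(b) floor 1: |A| = 5, |A ∩ B| = 4; needs |A ∩ B| ≥ 4 — true.
(c) floor 3: |A| = 8, |A ∩ B| = 3; needs |A ∩ B| < |A ∖ B| — true.
(d) floor 2: |A| = 6, |A ∩ B| = 3; needs |A ∩ B| ≤ |A ∖ B| — true.
(e) floor 4: |A| = 6, |A ∩ B| = 3; needs |A ∖ B| = 2 — false.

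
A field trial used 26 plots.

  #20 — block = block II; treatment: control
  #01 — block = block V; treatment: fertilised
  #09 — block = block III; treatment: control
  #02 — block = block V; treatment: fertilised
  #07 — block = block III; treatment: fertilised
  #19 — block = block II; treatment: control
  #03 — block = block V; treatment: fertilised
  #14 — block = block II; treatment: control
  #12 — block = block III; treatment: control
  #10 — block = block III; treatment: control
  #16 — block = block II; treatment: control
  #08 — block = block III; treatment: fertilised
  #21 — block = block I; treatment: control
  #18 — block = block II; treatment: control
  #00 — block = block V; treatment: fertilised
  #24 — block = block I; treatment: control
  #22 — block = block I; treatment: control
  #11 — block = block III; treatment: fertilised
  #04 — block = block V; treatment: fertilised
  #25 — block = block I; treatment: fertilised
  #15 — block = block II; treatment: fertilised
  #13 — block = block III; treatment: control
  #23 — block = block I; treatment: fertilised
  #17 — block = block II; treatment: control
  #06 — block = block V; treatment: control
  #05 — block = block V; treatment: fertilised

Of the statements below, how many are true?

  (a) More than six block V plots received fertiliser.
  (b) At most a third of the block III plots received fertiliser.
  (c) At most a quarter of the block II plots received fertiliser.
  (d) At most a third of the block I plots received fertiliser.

1

(a) block V: |A| = 7, |A ∩ B| = 6; needs |A ∩ B| > 6 — false.
(b) block III: |A| = 7, |A ∩ B| = 3; needs |A ∩ B| / |A| ≤ 1/3 — false.
(c) block II: |A| = 7, |A ∩ B| = 1; needs |A ∩ B| / |A| ≤ 1/4 — true.
(d) block I: |A| = 5, |A ∩ B| = 2; needs |A ∩ B| / |A| ≤ 1/3 — false.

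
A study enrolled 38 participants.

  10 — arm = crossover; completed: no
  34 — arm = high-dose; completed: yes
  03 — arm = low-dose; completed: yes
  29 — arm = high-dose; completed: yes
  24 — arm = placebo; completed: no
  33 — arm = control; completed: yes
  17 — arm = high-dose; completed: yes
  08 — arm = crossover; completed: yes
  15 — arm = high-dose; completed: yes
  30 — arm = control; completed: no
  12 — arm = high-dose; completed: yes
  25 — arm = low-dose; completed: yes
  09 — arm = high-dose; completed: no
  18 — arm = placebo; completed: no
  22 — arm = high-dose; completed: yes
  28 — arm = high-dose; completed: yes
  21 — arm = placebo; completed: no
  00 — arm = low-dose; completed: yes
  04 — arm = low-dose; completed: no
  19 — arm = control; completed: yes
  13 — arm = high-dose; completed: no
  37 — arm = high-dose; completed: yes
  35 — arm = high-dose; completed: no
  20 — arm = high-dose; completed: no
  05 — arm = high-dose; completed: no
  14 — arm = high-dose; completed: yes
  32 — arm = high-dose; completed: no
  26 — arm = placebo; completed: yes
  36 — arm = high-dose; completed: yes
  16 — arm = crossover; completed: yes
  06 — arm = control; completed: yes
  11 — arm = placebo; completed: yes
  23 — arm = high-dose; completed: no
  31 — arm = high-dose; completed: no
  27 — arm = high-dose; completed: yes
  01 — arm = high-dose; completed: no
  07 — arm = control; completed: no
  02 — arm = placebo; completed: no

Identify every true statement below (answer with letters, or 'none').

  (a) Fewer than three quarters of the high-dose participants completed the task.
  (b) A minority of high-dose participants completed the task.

(a)

|A| = 20, |A ∩ B| = 11, |A ∖ B| = 9.
(a) |A ∩ B| / |A| < 3/4: holds.
(b) |A ∩ B| < |A ∖ B|: fails.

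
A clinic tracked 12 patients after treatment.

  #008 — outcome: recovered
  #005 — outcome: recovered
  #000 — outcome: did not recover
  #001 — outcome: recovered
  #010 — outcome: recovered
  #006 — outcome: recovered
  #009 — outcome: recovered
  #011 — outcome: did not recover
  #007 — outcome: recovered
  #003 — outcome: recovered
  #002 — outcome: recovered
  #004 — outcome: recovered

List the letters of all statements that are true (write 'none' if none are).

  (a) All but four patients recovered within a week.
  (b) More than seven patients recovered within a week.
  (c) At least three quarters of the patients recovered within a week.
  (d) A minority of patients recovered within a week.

(b), (c)

|A| = 12, |A ∩ B| = 10, |A ∖ B| = 2.
(a) |A ∖ B| = 4: fails.
(b) |A ∩ B| > 7: holds.
(c) |A ∩ B| / |A| ≥ 3/4: holds.
(d) |A ∩ B| < |A ∖ B|: fails.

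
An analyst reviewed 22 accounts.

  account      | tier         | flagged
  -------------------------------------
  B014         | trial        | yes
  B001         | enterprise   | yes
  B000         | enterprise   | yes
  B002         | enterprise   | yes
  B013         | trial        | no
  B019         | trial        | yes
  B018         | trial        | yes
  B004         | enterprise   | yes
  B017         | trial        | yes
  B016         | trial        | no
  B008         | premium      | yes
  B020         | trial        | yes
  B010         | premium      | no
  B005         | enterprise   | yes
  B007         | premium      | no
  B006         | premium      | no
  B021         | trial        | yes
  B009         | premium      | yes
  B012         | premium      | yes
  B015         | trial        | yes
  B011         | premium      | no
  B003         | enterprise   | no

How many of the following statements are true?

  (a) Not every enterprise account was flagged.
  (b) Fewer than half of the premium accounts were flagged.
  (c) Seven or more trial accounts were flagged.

(a) enterprise: |A| = 6, |A ∩ B| = 5; needs A ⊄ B (|A ∖ B| ≥ 1) — true.
(b) premium: |A| = 7, |A ∩ B| = 3; needs |A ∩ B| < |A ∖ B| — true.
(c) trial: |A| = 9, |A ∩ B| = 7; needs |A ∩ B| ≥ 7 — true.

3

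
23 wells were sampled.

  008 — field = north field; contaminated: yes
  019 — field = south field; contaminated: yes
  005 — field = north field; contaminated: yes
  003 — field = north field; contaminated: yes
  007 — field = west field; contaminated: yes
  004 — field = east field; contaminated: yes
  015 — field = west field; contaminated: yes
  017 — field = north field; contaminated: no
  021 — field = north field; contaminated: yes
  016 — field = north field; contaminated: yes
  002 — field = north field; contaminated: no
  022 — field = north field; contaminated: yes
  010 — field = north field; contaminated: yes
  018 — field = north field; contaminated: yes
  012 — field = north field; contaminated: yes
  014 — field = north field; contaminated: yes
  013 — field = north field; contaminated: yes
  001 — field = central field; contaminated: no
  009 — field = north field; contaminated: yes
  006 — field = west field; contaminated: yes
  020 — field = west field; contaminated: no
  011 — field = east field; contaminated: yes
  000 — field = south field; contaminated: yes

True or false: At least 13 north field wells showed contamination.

False

'At least 13 north field wells showed contamination' holds iff |A ∩ B| ≥ 13.
A (the restrictor) = {008, 005, 003, 017, 021, 016, 002, 022, 010, 018, 012, 014, 013, 009}, |A| = 14.
A ∩ B = {008, 005, 003, 021, 016, 022, 010, 018, 012, 014, 013, 009}, so |A ∩ B| = 12.
|A ∩ B| = 12, so the statement is false.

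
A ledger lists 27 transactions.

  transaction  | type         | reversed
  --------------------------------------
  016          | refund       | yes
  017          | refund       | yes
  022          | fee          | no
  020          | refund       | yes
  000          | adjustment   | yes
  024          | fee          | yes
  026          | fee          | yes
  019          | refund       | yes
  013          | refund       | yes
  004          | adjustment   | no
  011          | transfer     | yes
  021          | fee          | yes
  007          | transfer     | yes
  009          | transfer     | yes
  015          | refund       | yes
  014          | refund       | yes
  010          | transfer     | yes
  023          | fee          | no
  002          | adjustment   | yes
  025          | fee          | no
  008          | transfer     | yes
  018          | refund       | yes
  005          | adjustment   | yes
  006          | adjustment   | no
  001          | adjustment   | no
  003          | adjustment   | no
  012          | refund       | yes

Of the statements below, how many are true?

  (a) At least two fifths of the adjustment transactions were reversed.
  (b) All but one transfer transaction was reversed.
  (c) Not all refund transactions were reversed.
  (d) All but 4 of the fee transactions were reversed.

1

(a) adjustment: |A| = 7, |A ∩ B| = 3; needs |A ∩ B| / |A| ≥ 2/5 — true.
(b) transfer: |A| = 5, |A ∩ B| = 5; needs |A ∖ B| = 1 — false.
(c) refund: |A| = 9, |A ∩ B| = 9; needs A ⊄ B (|A ∖ B| ≥ 1) — false.
(d) fee: |A| = 6, |A ∩ B| = 3; needs |A ∖ B| = 4 — false.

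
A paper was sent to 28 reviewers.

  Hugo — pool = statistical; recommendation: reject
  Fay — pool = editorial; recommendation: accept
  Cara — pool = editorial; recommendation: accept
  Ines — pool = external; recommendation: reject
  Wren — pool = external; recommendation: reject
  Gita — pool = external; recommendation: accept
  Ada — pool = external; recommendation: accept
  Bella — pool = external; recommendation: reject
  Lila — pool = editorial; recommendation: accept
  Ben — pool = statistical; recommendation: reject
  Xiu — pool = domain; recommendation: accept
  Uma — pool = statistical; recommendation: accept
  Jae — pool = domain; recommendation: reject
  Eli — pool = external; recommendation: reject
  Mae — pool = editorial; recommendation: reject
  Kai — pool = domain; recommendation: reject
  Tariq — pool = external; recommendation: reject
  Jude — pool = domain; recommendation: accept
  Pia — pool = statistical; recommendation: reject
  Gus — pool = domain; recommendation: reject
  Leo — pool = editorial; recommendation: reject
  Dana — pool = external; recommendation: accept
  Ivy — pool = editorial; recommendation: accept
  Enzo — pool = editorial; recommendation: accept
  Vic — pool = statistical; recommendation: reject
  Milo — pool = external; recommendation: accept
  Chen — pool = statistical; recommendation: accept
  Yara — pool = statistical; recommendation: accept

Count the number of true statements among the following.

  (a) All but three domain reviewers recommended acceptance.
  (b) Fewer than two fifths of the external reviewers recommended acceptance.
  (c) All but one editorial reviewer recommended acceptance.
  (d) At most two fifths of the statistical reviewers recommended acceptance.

1

(a) domain: |A| = 5, |A ∩ B| = 2; needs |A ∖ B| = 3 — true.
(b) external: |A| = 9, |A ∩ B| = 4; needs |A ∩ B| / |A| < 2/5 — false.
(c) editorial: |A| = 7, |A ∩ B| = 5; needs |A ∖ B| = 1 — false.
(d) statistical: |A| = 7, |A ∩ B| = 3; needs |A ∩ B| / |A| ≤ 2/5 — false.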